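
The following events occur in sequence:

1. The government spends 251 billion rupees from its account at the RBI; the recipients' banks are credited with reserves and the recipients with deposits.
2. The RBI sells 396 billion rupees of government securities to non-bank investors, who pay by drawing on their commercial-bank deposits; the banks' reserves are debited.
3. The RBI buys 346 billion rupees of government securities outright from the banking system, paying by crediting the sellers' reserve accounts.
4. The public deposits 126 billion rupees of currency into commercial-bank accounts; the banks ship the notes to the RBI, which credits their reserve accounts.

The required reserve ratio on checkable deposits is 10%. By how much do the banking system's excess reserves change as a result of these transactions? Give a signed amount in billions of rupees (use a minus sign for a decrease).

+328.9 billion

Government spending 251 billion rupees: reserves +251B, deposits +251B.
Asset sale (to non-banks) 396 billion rupees: reserves −396B, deposits −396B.
OMO purchase (from banks) 346 billion rupees: reserves +346B, deposits 0.
Currency deposit 126 billion rupees: reserves +126B, deposits +126B.
Totals: Δreserves = +327B, Δdeposits = −19B.
Δrequired reserves = 10% × −19B = −1.9B.
Δexcess reserves = Δreserves − Δrequired = +327B − (−1.9B) = +328.9 billion.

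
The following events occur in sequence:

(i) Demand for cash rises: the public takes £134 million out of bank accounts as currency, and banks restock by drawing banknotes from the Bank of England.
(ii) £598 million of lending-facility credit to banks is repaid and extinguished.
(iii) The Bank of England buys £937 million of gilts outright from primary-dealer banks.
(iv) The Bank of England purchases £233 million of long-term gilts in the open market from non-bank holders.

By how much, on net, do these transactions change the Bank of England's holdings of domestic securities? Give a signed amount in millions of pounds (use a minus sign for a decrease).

Bank of England balance sheet:
  Assets:      Securities +£1170M, Loans to banks −£598M
  Liabilities: Bank reserves +£438M, Currency in circulation +£134M
So the change in the Bank of England's holdings of domestic securities is +£1170 million.

+£1170 million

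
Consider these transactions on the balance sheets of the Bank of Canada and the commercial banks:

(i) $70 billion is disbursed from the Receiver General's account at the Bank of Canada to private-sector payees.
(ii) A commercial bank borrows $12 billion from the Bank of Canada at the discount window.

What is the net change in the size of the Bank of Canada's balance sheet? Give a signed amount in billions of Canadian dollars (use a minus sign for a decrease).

+$12 billion

Bank of Canada balance sheet:
  Assets:      Loans to banks +$12B
  Liabilities: Bank reserves +$82B, Government deposits −$70B
Change in total Bank of Canada assets = +$12 billion.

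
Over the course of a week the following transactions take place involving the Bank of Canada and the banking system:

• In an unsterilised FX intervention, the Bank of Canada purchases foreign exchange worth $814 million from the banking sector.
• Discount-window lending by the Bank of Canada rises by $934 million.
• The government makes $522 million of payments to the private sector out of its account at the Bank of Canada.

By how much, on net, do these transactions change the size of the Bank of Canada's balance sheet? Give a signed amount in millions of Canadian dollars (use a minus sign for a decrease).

+$1748 million

FX purchase $814 million: a Bank of Canada asset is acquired → +$814M.
Discount-window loan $934 million: a Bank of Canada asset is acquired → +$934M.
Government spending $522 million: only the composition of liabilities changes → 0.
Net: 814 + 934 + 0 = +$1748 million.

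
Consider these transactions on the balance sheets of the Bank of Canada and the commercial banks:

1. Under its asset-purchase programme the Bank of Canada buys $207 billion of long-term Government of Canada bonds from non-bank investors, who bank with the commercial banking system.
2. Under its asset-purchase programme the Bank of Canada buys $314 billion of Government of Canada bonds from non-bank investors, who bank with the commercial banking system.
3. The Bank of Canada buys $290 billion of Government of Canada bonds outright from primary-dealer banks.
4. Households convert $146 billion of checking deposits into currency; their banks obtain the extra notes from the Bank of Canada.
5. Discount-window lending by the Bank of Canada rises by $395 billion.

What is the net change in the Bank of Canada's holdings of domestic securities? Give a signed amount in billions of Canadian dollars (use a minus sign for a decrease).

Asset purchase (from non-banks) $207 billion: securities added to the Bank of Canada's portfolio → +$207B.
Asset purchase (from non-banks) $314 billion: securities added to the Bank of Canada's portfolio → +$314B.
OMO purchase (from banks) $290 billion: securities added to the Bank of Canada's portfolio → +$290B.
Currency withdrawal $146 billion: the Bank of Canada's securities portfolio is untouched → 0.
Discount-window loan $395 billion: the Bank of Canada's securities portfolio is untouched → 0.
Net: 207 + 314 + 290 + 0 + 0 = +$811 billion.

+$811 billion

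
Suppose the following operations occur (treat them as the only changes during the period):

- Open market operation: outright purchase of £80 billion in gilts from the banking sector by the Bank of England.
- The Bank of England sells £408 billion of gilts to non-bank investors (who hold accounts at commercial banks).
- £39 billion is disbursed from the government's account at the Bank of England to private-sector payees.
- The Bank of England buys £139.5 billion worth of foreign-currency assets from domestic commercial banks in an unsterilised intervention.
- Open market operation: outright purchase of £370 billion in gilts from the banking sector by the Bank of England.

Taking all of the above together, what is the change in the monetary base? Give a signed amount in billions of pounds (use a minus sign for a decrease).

OMO purchase (from banks) £80 billion: Bank of England balance sheet expands → +£80B.
Asset sale (to non-banks) £408 billion: Bank of England balance sheet contracts → −£408B.
Government spending £39 billion: a non-base liability converts back to reserves → +£39B.
FX purchase £139.5 billion: Bank of England balance sheet expands → +£139.5B.
OMO purchase (from banks) £370 billion: Bank of England balance sheet expands → +£370B.
Net: 80 − 408 + 39 + 139.5 + 370 = +£220.5 billion.

+£220.5 billion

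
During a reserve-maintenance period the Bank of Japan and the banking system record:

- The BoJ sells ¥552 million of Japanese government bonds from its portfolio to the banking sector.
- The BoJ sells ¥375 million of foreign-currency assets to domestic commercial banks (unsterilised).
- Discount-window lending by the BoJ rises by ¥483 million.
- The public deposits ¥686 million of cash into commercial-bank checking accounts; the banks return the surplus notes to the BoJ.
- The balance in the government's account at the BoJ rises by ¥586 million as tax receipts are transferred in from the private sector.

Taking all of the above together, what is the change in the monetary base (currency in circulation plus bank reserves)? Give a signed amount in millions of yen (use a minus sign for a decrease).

-¥1030 million

BoJ balance sheet:
  Assets:      Securities −¥552M, Loans to banks +¥483M, Foreign assets −¥375M
  Liabilities: Bank reserves −¥344M, Currency in circulation −¥686M, Government deposits +¥586M
Monetary base = currency + reserves: −¥686M + (−¥344M) = -¥1030 million.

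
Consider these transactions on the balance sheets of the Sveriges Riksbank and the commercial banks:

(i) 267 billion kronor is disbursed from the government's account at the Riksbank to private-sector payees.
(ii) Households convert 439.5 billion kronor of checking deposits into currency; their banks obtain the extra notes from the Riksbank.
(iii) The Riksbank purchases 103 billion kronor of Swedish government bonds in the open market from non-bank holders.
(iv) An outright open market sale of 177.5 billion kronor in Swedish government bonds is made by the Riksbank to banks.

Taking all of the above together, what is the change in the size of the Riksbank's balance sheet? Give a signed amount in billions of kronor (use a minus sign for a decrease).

-74.5 billion

Government spending 267 billion kronor: only the composition of liabilities changes → 0.
Currency withdrawal 439.5 billion kronor: only the composition of liabilities changes → 0.
Asset purchase (from non-banks) 103 billion kronor: a Riksbank asset is acquired → +103B.
OMO sale (to banks) 177.5 billion kronor: a Riksbank asset is shed → −177.5B.
Net: 0 + 0 + 103 − 177.5 = -74.5 billion.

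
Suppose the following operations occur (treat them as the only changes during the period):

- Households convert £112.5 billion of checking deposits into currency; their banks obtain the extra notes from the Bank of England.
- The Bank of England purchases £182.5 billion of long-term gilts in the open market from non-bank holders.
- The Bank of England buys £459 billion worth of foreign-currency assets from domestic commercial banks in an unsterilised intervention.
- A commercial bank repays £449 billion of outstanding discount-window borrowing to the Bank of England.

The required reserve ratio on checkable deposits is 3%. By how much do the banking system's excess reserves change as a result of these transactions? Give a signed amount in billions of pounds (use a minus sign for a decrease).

Currency withdrawal £112.5 billion: reserves −£112.5B, deposits −£112.5B.
Asset purchase (from non-banks) £182.5 billion: reserves +£182.5B, deposits +£182.5B.
FX purchase £459 billion: reserves +£459B, deposits 0.
Discount-window repayment £449 billion: reserves −£449B, deposits 0.
Totals: Δreserves = +£80B, Δdeposits = +£70B.
Δrequired reserves = 3% × +£70B = +£2.1B.
Δexcess reserves = Δreserves − Δrequired = +£80B − (+£2.1B) = +£77.9 billion.

+£77.9 billion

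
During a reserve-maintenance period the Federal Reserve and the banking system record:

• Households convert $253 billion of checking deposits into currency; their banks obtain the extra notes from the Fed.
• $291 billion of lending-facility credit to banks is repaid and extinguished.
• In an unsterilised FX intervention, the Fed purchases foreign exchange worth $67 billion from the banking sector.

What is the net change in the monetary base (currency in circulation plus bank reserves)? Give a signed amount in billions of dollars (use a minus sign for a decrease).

Fed balance sheet:
  Assets:      Loans to banks −$291B, Foreign assets +$67B
  Liabilities: Bank reserves −$477B, Currency in circulation +$253B
Commercial banking system:
  Assets:      Reserves at CB −$477B, Foreign assets −$67B
  Liabilities: Checkable deposits −$253B, Borrowings from CB −$291B
Monetary base = currency + reserves: +$253B + (−$477B) = -$224 billion.

-$224 billion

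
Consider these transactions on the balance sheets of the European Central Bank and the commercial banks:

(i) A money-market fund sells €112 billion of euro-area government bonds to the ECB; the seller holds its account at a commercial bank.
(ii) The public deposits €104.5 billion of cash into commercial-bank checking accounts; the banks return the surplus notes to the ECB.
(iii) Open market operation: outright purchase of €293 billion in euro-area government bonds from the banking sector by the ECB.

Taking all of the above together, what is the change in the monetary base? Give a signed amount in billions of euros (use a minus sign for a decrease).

+€405 billion

ECB balance sheet:
  Assets:      Securities +€405B
  Liabilities: Bank reserves +€509.5B, Currency in circulation −€104.5B
Monetary base = currency + reserves: −€104.5B + (+€509.5B) = +€405 billion.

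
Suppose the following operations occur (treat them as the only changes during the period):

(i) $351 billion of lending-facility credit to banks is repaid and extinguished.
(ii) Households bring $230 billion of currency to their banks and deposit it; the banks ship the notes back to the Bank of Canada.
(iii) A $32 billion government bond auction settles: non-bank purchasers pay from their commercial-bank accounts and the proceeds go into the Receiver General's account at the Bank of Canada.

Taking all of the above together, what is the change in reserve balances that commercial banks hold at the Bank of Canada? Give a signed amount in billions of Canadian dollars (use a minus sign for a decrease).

-$153 billion

Bank of Canada balance sheet:
  Assets:      Loans to banks −$351B
  Liabilities: Bank reserves −$153B, Currency in circulation −$230B, Government deposits +$32B
So the change in reserve balances that commercial banks hold at the Bank of Canada is -$153 billion.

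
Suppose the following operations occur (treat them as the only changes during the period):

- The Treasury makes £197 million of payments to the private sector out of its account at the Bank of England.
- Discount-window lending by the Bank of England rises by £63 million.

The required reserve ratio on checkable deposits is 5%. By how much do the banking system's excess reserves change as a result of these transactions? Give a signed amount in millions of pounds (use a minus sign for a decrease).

Government spending £197 million: reserves +£197M, deposits +£197M.
Discount-window loan £63 million: reserves +£63M, deposits 0.
Totals: Δreserves = +£260M, Δdeposits = +£197M.
Δrequired reserves = 5% × +£197M = +£9.85M.
Δexcess reserves = Δreserves − Δrequired = +£260M − (+£9.85M) = +£250.15 million.

+£250.15 million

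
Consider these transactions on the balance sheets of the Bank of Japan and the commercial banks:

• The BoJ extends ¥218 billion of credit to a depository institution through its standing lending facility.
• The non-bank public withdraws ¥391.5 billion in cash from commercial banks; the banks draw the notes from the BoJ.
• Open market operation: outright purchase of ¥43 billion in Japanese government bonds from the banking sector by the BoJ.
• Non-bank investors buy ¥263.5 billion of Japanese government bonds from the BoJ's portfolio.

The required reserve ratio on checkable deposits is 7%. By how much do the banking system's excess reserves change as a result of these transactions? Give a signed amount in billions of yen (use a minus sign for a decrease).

Discount-window loan ¥218 billion: reserves +¥218B, deposits 0.
Currency withdrawal ¥391.5 billion: reserves −¥391.5B, deposits −¥391.5B.
OMO purchase (from banks) ¥43 billion: reserves +¥43B, deposits 0.
Asset sale (to non-banks) ¥263.5 billion: reserves −¥263.5B, deposits −¥263.5B.
Totals: Δreserves = −¥394B, Δdeposits = −¥655B.
Δrequired reserves = 7% × −¥655B = −¥45.85B.
Δexcess reserves = Δreserves − Δrequired = −¥394B − (−¥45.85B) = -¥348.15 billion.

-¥348.15 billion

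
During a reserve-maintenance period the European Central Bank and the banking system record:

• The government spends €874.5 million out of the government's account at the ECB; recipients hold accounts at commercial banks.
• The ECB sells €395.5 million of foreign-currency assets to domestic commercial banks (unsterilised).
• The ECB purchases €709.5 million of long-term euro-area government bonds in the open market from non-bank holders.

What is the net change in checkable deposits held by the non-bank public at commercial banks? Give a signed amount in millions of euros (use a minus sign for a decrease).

ECB balance sheet:
  Assets:      Securities +€709.5M, Foreign assets −€395.5M
  Liabilities: Bank reserves +€1188.5M, Government deposits −€874.5M
Commercial banking system:
  Assets:      Reserves at CB +€1188.5M, Foreign assets +€395.5M
  Liabilities: Checkable deposits +€1584M
So the change in checkable deposits held by the non-bank public at commercial banks is +€1584 million.

+€1584 million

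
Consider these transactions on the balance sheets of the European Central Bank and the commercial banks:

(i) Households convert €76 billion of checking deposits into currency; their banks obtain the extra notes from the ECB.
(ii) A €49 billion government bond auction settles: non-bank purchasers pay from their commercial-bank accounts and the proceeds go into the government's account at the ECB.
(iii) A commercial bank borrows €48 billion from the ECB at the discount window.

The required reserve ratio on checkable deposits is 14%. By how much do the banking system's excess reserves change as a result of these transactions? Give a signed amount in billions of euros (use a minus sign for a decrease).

-€59.5 billion

Currency withdrawal €76 billion: reserves −€76B, deposits −€76B.
Government account inflow €49 billion: reserves −€49B, deposits −€49B.
Discount-window loan €48 billion: reserves +€48B, deposits 0.
Totals: Δreserves = −€77B, Δdeposits = −€125B.
Δrequired reserves = 14% × −€125B = −€17.5B.
Δexcess reserves = Δreserves − Δrequired = −€77B − (−€17.5B) = -€59.5 billion.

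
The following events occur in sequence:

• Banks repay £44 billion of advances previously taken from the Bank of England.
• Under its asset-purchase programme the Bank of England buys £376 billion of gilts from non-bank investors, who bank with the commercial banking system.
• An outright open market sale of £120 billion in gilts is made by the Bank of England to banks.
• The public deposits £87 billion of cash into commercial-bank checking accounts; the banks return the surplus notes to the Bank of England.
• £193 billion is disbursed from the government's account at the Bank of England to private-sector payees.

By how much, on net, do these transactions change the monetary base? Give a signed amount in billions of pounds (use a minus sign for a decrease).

+£405 billion

Discount-window repayment £44 billion: Bank of England balance sheet contracts → −£44B.
Asset purchase (from non-banks) £376 billion: Bank of England balance sheet expands → +£376B.
OMO sale (to banks) £120 billion: Bank of England balance sheet contracts → −£120B.
Currency deposit £87 billion: just a shift between currency and reserves — both are base money → 0.
Government spending £193 billion: a non-base liability converts back to reserves → +£193B.
Net: −44 + 376 − 120 + 0 + 193 = +£405 billion.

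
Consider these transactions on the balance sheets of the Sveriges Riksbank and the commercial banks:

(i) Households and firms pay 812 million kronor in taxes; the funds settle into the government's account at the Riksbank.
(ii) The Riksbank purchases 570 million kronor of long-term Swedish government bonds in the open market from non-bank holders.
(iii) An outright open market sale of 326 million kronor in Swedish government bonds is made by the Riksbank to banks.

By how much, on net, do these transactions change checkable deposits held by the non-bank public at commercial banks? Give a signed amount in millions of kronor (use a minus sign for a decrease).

Government account inflow 812 million kronor: non-bank counterparties' bank balances fall → −812M.
Asset purchase (from non-banks) 570 million kronor: non-bank counterparties' bank balances rise → +570M.
OMO sale (to banks) 326 million kronor: the counterparty is a bank, so public deposits are unchanged → 0.
Net: −812 + 570 + 0 = -242 million.

-242 million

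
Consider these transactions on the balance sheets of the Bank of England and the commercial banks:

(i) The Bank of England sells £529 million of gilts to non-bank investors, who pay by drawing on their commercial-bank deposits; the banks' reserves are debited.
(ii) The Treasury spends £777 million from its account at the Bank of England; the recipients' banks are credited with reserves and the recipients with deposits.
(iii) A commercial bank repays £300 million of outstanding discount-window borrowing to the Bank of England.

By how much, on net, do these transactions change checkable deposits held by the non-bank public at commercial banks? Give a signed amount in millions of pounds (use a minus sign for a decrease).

+£248 million

Asset sale (to non-banks) £529 million: non-bank counterparties' bank balances fall → −£529M.
Government spending £777 million: non-bank counterparties' bank balances rise → +£777M.
Discount-window repayment £300 million: the counterparty is a bank, so public deposits are unchanged → 0.
Net: −529 + 777 + 0 = +£248 million.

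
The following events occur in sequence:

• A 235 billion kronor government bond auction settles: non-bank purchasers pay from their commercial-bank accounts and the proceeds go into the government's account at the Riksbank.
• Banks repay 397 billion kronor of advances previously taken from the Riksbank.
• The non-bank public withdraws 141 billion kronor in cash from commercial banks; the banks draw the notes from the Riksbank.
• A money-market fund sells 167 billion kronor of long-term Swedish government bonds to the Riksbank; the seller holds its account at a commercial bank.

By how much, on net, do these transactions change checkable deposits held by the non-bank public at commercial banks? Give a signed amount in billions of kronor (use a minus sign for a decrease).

-209 billion

Government account inflow 235 billion kronor: non-bank counterparties' bank balances fall → −235B.
Discount-window repayment 397 billion kronor: the counterparty is a bank, so public deposits are unchanged → 0.
Currency withdrawal 141 billion kronor: non-bank counterparties' bank balances fall → −141B.
Asset purchase (from non-banks) 167 billion kronor: non-bank counterparties' bank balances rise → +167B.
Net: −235 + 0 − 141 + 167 = -209 billion.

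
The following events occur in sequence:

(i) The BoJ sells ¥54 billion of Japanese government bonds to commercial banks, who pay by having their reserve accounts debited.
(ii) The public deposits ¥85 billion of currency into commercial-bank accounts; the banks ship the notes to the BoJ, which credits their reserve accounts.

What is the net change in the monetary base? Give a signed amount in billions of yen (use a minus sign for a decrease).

-¥54 billion

OMO sale (to banks) ¥54 billion: BoJ balance sheet contracts → −¥54B.
Currency deposit ¥85 billion: just a shift between currency and reserves — both are base money → 0.
Net: −54 + 0 = -¥54 billion.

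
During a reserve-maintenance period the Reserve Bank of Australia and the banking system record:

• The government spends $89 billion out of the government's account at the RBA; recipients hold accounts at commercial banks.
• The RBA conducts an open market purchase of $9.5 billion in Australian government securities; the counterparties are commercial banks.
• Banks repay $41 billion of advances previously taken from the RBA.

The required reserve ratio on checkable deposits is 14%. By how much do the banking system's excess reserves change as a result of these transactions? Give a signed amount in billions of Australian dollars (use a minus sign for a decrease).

+$45.04 billion

Government spending $89 billion: reserves +$89B, deposits +$89B.
OMO purchase (from banks) $9.5 billion: reserves +$9.5B, deposits 0.
Discount-window repayment $41 billion: reserves −$41B, deposits 0.
Totals: Δreserves = +$57.5B, Δdeposits = +$89B.
Δrequired reserves = 14% × +$89B = +$12.46B.
Δexcess reserves = Δreserves − Δrequired = +$57.5B − (+$12.46B) = +$45.04 billion.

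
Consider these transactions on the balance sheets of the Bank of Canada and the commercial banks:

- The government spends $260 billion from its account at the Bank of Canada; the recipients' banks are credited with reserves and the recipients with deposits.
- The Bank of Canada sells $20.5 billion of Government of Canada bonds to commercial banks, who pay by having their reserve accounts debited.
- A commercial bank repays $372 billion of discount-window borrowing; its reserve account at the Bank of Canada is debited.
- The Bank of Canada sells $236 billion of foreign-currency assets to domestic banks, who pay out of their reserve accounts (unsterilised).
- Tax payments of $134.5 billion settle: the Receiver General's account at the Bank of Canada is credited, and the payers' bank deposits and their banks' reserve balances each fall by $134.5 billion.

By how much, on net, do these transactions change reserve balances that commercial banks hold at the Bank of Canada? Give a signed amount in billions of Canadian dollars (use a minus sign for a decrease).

Bank of Canada balance sheet:
  Assets:      Securities −$20.5B, Loans to banks −$372B, Foreign assets −$236B
  Liabilities: Bank reserves −$503B, Government deposits −$125.5B
Commercial banking system:
  Assets:      Reserves at CB −$503B, Securities +$20.5B, Foreign assets +$236B
  Liabilities: Checkable deposits +$125.5B, Borrowings from CB −$372B
So the change in reserve balances that commercial banks hold at the Bank of Canada is -$503 billion.

-$503 billion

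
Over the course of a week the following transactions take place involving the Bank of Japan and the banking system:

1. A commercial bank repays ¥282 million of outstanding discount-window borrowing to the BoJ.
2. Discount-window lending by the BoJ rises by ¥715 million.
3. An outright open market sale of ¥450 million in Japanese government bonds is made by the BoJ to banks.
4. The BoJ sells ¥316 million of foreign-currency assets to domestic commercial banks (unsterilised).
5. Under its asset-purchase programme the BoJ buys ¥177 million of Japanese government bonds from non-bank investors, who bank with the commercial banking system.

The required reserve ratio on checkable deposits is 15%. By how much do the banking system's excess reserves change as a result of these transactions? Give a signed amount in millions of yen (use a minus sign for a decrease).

-¥182.55 million

Discount-window repayment ¥282 million: reserves −¥282M, deposits 0.
Discount-window loan ¥715 million: reserves +¥715M, deposits 0.
OMO sale (to banks) ¥450 million: reserves −¥450M, deposits 0.
FX sale ¥316 million: reserves −¥316M, deposits 0.
Asset purchase (from non-banks) ¥177 million: reserves +¥177M, deposits +¥177M.
Totals: Δreserves = −¥156M, Δdeposits = +¥177M.
Δrequired reserves = 15% × +¥177M = +¥26.55M.
Δexcess reserves = Δreserves − Δrequired = −¥156M − (+¥26.55M) = -¥182.55 million.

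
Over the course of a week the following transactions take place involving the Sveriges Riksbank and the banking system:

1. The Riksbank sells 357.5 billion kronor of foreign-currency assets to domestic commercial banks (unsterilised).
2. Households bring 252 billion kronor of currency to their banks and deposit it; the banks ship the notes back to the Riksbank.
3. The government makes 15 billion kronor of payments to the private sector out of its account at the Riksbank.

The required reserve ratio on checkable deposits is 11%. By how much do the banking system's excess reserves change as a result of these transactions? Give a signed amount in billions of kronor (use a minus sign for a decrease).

-119.87 billion

FX sale 357.5 billion kronor: reserves −357.5B, deposits 0.
Currency deposit 252 billion kronor: reserves +252B, deposits +252B.
Government spending 15 billion kronor: reserves +15B, deposits +15B.
Totals: Δreserves = −90.5B, Δdeposits = +267B.
Δrequired reserves = 11% × +267B = +29.37B.
Δexcess reserves = Δreserves − Δrequired = −90.5B − (+29.37B) = -119.87 billion.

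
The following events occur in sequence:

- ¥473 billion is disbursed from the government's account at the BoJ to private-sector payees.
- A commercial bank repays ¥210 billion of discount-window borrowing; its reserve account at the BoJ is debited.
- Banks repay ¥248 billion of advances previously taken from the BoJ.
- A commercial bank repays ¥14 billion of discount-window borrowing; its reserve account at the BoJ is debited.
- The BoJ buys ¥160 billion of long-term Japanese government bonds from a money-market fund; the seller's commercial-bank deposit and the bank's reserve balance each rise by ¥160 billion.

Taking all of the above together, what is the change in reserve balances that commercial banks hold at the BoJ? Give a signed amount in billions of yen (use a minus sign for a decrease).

+¥161 billion

BoJ balance sheet:
  Assets:      Securities +¥160B, Loans to banks −¥472B
  Liabilities: Bank reserves +¥161B, Government deposits −¥473B
So the change in reserve balances that commercial banks hold at the BoJ is +¥161 billion.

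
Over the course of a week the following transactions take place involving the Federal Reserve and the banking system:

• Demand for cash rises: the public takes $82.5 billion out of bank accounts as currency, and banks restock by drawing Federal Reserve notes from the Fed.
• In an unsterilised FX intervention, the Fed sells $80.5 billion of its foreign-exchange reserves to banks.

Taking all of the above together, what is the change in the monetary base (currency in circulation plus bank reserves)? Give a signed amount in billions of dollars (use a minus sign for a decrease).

-$80.5 billion

Currency withdrawal $82.5 billion: just a shift between currency and reserves — both are base money → 0.
FX sale $80.5 billion: Fed balance sheet contracts → −$80.5B.
Net: 0 − 80.5 = -$80.5 billion.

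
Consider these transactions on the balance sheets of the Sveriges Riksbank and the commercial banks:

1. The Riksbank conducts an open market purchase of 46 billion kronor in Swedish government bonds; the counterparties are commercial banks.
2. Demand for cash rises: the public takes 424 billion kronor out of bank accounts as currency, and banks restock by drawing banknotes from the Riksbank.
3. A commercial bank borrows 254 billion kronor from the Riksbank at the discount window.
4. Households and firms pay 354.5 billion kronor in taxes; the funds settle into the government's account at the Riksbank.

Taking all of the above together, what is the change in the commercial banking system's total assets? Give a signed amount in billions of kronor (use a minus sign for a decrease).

-524.5 billion

OMO purchase (from banks) 46 billion kronor: just an asset swap on bank balance sheets → 0.
Currency withdrawal 424 billion kronor: bank balance sheets shrink → −424B.
Discount-window loan 254 billion kronor: bank balance sheets expand → +254B.
Government account inflow 354.5 billion kronor: bank balance sheets shrink → −354.5B.
Net: 0 − 424 + 254 − 354.5 = -524.5 billion.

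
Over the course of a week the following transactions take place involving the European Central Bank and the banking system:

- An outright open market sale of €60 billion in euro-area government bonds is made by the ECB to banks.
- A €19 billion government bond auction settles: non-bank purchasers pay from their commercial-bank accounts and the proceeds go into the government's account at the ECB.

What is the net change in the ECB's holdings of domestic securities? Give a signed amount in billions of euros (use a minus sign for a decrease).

-€60 billion

OMO sale (to banks) €60 billion: securities removed from the ECB's portfolio → −€60B.
Government account inflow €19 billion: the ECB's securities portfolio is untouched → 0.
Net: −60 + 0 = -€60 billion.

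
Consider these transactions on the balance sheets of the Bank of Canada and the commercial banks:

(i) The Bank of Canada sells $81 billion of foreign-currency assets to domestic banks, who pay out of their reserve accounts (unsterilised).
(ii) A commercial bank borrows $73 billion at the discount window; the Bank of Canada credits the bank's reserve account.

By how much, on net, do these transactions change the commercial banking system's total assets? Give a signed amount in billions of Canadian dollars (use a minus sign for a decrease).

Bank of Canada balance sheet:
  Assets:      Loans to banks +$73B, Foreign assets −$81B
  Liabilities: Bank reserves −$8B
Commercial banking system:
  Assets:      Reserves at CB −$8B, Foreign assets +$81B
  Liabilities: Borrowings from CB +$73B
Change in total bank assets = +$73 billion.

+$73 billion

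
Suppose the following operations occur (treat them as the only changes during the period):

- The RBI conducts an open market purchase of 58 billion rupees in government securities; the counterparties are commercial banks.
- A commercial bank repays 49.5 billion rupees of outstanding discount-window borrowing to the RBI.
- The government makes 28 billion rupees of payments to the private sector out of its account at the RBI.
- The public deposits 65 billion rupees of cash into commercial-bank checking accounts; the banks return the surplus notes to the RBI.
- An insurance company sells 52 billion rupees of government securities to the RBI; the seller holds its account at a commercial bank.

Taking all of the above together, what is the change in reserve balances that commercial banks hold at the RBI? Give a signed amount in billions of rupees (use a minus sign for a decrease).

OMO purchase (from banks) 58 billion rupees: the RBI pays by crediting reserve accounts → +58B.
Discount-window repayment 49.5 billion rupees: repayment is debited from reserves → −49.5B.
Government spending 28 billion rupees: government payments flow into bank reserve accounts → +28B.
Currency deposit 65 billion rupees: returned notes are swapped for reserve credit → +65B.
Asset purchase (from non-banks) 52 billion rupees: the RBI pays by crediting reserve accounts → +52B.
Net: 58 − 49.5 + 28 + 65 + 52 = +153.5 billion.

+153.5 billion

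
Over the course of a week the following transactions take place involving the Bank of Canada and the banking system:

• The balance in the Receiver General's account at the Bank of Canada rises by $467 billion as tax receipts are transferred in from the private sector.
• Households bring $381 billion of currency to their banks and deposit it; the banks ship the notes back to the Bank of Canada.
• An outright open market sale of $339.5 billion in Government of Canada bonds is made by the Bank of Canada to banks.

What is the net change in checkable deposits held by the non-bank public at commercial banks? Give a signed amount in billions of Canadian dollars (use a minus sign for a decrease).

Bank of Canada balance sheet:
  Assets:      Securities −$339.5B
  Liabilities: Bank reserves −$425.5B, Currency in circulation −$381B, Government deposits +$467B
Commercial banking system:
  Assets:      Reserves at CB −$425.5B, Securities +$339.5B
  Liabilities: Checkable deposits −$86B
So the change in checkable deposits held by the non-bank public at commercial banks is -$86 billion.

-$86 billion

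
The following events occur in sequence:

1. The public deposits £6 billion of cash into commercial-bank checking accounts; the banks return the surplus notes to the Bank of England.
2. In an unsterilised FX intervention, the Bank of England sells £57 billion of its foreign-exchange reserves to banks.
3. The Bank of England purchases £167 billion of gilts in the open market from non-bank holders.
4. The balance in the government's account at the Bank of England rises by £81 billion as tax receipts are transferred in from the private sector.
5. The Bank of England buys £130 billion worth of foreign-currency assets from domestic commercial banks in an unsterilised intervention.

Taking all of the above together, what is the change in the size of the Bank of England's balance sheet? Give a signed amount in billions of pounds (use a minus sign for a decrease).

+£240 billion

Bank of England balance sheet:
  Assets:      Securities +£167B, Foreign assets +£73B
  Liabilities: Bank reserves +£165B, Currency in circulation −£6B, Government deposits +£81B
Commercial banking system:
  Assets:      Reserves at CB +£165B, Foreign assets −£73B
  Liabilities: Checkable deposits +£92B
Change in total Bank of England assets = +£240 billion.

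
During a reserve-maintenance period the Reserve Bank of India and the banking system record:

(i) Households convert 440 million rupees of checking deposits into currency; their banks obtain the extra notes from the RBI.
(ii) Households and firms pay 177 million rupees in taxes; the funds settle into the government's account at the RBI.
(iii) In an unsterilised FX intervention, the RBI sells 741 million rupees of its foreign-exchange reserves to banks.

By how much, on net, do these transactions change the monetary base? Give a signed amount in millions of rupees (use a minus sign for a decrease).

-918 million

Currency withdrawal 440 million rupees: just a shift between currency and reserves — both are base money → 0.
Government account inflow 177 million rupees: reserves shift to a non-base liability → −177M.
FX sale 741 million rupees: RBI balance sheet contracts → −741M.
Net: 0 − 177 − 741 = -918 million.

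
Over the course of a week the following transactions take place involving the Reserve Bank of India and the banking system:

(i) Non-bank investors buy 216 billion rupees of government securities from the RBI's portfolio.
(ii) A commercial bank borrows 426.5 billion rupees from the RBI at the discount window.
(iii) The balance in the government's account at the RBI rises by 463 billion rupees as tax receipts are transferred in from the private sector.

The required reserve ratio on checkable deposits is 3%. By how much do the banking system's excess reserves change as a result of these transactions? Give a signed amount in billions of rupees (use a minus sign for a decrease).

Asset sale (to non-banks) 216 billion rupees: reserves −216B, deposits −216B.
Discount-window loan 426.5 billion rupees: reserves +426.5B, deposits 0.
Government account inflow 463 billion rupees: reserves −463B, deposits −463B.
Totals: Δreserves = −252.5B, Δdeposits = −679B.
Δrequired reserves = 3% × −679B = −20.37B.
Δexcess reserves = Δreserves − Δrequired = −252.5B − (−20.37B) = -232.13 billion.

-232.13 billion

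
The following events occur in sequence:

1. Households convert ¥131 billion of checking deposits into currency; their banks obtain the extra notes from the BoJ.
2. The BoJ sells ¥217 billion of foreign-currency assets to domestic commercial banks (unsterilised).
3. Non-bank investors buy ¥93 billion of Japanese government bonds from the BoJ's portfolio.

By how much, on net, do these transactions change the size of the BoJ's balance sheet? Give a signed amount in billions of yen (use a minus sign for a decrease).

-¥310 billion

BoJ balance sheet:
  Assets:      Securities −¥93B, Foreign assets −¥217B
  Liabilities: Bank reserves −¥441B, Currency in circulation +¥131B
Change in total BoJ assets = -¥310 billion.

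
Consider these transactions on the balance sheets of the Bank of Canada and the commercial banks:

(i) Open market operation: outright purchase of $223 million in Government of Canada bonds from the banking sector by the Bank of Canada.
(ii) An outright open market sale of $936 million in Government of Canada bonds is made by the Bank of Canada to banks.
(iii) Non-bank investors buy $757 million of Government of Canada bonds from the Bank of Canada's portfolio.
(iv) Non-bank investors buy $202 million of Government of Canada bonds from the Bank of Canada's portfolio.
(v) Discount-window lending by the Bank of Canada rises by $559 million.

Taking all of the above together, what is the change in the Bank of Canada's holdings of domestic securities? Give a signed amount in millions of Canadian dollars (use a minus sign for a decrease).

-$1672 million

Bank of Canada balance sheet:
  Assets:      Securities −$1672M, Loans to banks +$559M
  Liabilities: Bank reserves −$1113M
So the change in the Bank of Canada's holdings of domestic securities is -$1672 million.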